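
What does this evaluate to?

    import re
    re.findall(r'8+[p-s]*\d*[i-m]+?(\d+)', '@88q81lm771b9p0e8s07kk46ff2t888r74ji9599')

['771', '46', '9599']

This matches one or more of a literal '8', then zero or more of a character in [p-s]; then zero or more of a digit, then one or more of a character in [i-m] (lazy); then one or more of a digit (captured).
Walking the string: at [1:11] match '88q81lm771', group 1 = '771'; at [16:24] match '8s07kk46', group 1 = '46'; at [28:40] match '888r74ji9599', group 1 = '9599'.
One capturing group, so `findall` returns just the captured substring from each match — 3 in all.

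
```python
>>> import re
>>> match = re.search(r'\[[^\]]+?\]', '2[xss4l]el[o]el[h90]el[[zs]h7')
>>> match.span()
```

(1, 8)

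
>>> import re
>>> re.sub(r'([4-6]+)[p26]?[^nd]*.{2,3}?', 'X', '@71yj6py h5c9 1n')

'@71yjX'

Pattern: one or more of a character in [4-6] (captured); then optionally one of [p26], then zero or more of any character except [nd], then 2 to 3 of any character (lazy).
Matches: at [5:16] → '6py h5c9 1n'.
`sub` substitutes 'X' at each match site.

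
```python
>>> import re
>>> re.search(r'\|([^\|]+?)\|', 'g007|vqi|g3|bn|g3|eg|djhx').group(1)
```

The match spans [4:9] → '|vqi|'.
Captured: group 1 = 'vqi'.

'vqi'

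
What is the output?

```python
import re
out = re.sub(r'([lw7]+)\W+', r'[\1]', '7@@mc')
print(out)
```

`\1` in the replacement pulls in group 1's text for each match.

[7]mc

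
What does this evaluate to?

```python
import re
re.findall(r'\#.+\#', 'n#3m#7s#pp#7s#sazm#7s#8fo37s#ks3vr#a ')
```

Scanning left to right: at [1:35] → '#3m#7s#pp#7s#sazm#7s#8fo37s#ks3vr#'.
`findall` yields the raw match text (1 of them) because the pattern has no groups.

['#3m#7s#pp#7s#sazm#7s#8fo37s#ks3vr#']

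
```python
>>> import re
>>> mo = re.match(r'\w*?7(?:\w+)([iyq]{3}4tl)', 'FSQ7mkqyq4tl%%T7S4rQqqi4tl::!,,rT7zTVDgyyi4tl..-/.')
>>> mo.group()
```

`re.match` only tries the pattern at the start of the string.
The match spans [0:12] → 'FSQ7mkqyq4tl'.

'FSQ7mkqyq4tl'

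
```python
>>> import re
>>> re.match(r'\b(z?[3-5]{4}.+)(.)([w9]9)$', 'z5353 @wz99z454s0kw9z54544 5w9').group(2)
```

'5'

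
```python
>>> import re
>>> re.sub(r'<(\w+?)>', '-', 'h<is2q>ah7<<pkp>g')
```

'h-ah7<-g'

Matches: at [1:7] → '<is2q>'; at [11:16] → '<pkp>'.
Every occurrence is swapped for '-'.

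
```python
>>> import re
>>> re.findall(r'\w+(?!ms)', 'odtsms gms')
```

['odtsms', 'gms']

The negative lookaround is zero-width — it rules out positions where the adjacent text would match, without consuming anything.
`findall` yields the raw match text (2 of them) because the pattern has no groups.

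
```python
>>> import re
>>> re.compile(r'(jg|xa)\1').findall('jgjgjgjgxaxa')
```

['jg', 'jg', 'xa']

A backreference is literal: `\1` must see the identical characters the first group matched.
Matches: at [0:4] match 'jgjg', group 1 = 'jg'; at [4:8] match 'jgjg', group 1 = 'jg'; at [8:12] match 'xaxa', group 1 = 'xa'.
With a single group, `findall` returns only what that group captured — 3 items.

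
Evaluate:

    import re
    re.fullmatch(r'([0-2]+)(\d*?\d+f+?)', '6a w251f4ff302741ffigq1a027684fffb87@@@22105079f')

`fullmatch` succeeds only if the pattern covers the string from start to end.
Here the string isn't matched end-to-end, so the call returns None.

None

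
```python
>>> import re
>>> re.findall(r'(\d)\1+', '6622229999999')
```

The backreference `\1` re-matches whatever the first group consumed, character for character.
Scanning left to right: at [0:2] match '66', group 1 = '6'; at [2:6] match '2222', group 1 = '2'; at [6:13] match '9999999', group 1 = '9'.
`findall` collects group 1 from each match (3 total).

['6', '2', '9']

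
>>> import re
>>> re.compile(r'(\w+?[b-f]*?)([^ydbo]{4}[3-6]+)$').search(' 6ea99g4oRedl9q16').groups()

The pattern matches one or more of a word character (lazy), then zero or more of a character in [b-f] (lazy) (captured); then exactly 4 of any character except [ydbo], then one or more of a character in [3-6] (captured); then anchored at the end.
`re.search` tries every starting position until one works.
The match spans [1:17] → '6ea99g4oRedl9q16'.
Captured: group 1 = '6ea99g4oRed', group 2 = 'l9q16'.

('6ea99g4oRed', 'l9q16')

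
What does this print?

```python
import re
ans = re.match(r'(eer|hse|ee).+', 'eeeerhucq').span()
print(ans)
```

(0, 9)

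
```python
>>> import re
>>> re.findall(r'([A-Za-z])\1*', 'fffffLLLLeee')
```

['f', 'L', 'e']

`\1` has to match the exact text group 1 already captured.
`findall` collects group 1 from each match (3 total).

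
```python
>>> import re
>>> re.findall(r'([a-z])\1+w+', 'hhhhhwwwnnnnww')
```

['h', 'n']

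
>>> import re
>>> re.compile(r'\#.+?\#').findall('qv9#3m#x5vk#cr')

Because the quantifier is non-greedy, it stops expanding at the earliest point where the rest of the pattern can succeed.
Walking the string: at [3:7] → '#3m#'.
`findall` yields the raw match text (1 of them) because the pattern has no groups.

['#3m#']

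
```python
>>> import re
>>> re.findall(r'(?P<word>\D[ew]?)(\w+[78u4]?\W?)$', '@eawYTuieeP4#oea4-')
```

[('#', 'oea4-')]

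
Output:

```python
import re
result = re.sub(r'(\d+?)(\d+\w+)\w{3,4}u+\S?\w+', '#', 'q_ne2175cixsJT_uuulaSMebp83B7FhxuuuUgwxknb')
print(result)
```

q_ne#

Pattern: one or more of a digit (lazy) (captured); then one or more of a digit, then one or more of a word character (captured); then 3 to 4 of a word character, then one or more of the literal 'u', then optionally a non-whitespace character; then one or more of a word character.
Matches: at [4:42] → '2175cixsJT_uuulaSMebp83B7FhxuuuUgwxknb'.
Each match is replaced by '#'.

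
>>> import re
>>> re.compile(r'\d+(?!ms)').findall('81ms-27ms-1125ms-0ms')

The negative lookahead/lookbehind blocks any match where the forbidden context is present.
Scanning left to right: at [0:1] → '8'; at [5:6] → '2'; at [10:13] → '112'.
`findall` yields the raw match text (3 of them) because the pattern has no groups.

['8', '2', '112']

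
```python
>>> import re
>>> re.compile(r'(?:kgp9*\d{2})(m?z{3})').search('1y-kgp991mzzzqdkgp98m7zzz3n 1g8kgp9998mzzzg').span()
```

This matches the literal 'kgp', then zero or more of a literal '9', then exactly 2 of a digit (non-capturing group); then optionally the literal 'm', then exactly 3 of the literal 'z' (captured).
Unlike `match`, `search` isn't anchored — it looks for the pattern anywhere in the string.
The match spans [3:13] → 'kgp991mzzz'.
Captured: group 1 = 'mzzz'.

(3, 13)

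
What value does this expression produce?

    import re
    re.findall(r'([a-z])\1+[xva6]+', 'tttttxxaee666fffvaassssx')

['t', 'e', 'f', 's']

After group 1 captures some text, `\1` only succeeds where that same text appears again.
Matches: at [0:8] match 'tttttxxa', group 1 = 't'; at [8:13] match 'ee666', group 1 = 'e'; at [13:19] match 'fffvaa', group 1 = 'f'; at [19:24] match 'ssssx', group 1 = 's'.
With a single group, `findall` returns only what that group captured — 4 items.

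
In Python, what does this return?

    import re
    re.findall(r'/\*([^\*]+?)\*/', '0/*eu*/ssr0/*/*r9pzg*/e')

Matches: at [1:7] match '/*eu*/', group 1 = 'eu'; at [13:22] match '/*r9pzg*/', group 1 = 'r9pzg'.
One capturing group, so `findall` returns just the captured substring from each match — 2 in all.

['eu', 'r9pzg']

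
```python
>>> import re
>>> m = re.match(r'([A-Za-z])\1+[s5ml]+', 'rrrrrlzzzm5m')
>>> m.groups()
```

('r',)

After group 1 captures some text, `\1` only succeeds where that same text appears again.
`re.match` won't scan ahead — the pattern has to work from the very first character.
The match spans [0:6] → 'rrrrrl'.
Captured: group 1 = 'r'.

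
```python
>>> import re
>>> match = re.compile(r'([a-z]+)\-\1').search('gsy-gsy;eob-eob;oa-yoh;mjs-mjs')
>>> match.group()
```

'gsy-gsy'

`\1` has to match the exact text group 1 already captured.
`re.search` scans for the first position where the pattern succeeds.
The match spans [0:7] → 'gsy-gsy'.
Captured: group 1 = 'gsy'.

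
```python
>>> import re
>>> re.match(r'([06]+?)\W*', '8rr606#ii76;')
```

With `match`, the pattern is implicitly anchored at the beginning.
Here position 0 doesn't satisfy it, so the call returns None.

None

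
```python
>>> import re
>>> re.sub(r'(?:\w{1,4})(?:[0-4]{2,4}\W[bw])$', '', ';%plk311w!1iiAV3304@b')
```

The pattern matches 1 to 4 of a word character (non-capturing group); then 2 to 4 of a character in [0-4], then a non-word character, then one of [bw] (non-capturing group); then anchored at the end.
Matches: at [11:21] → 'iiAV3304@b'.
`sub` substitutes '' at each match site.

';%plk311w!1'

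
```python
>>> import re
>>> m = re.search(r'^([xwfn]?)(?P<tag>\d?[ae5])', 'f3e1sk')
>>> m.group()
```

'f3e'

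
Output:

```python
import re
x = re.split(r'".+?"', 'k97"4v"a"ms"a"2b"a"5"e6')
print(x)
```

['k97', 'a', 'a', 'a', 'e6']

A `+?`/`*?`/`{m,n}?` starts at its minimum and grows only as far as needed for what follows to match.
Splitting on the pattern gives 5 pieces.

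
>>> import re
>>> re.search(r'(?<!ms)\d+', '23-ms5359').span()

The negative lookaround is zero-width — it rules out positions where the adjacent text would match, without consuming anything.
The match spans [0:2] → '23'.

(0, 2)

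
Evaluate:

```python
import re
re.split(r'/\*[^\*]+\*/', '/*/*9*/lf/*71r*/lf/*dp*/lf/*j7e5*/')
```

Matches to split on: at [2:7] → '/*9*/'; at [9:16] → '/*71r*/'; at [18:24] → '/*dp*/'; at [26:34] → '/*j7e5*/'.
Splitting on the pattern gives 5 pieces.

['/*', 'lf', 'lf', 'lf', '']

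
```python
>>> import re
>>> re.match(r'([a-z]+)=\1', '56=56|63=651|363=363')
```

None

The backreference `\1` re-matches whatever the first group consumed, character for character.
With `match`, the pattern is implicitly anchored at the beginning.
Here position 0 doesn't satisfy it, so the call returns None.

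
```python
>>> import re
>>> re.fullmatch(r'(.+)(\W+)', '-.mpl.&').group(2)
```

'&'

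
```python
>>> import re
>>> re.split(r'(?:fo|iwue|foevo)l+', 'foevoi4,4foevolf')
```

Matches to split on: at [9:15] → 'foevol'.
Each match becomes a cut point; 2 segments remain.

['foevoi4,4', 'f']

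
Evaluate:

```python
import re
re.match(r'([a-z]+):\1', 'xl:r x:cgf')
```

None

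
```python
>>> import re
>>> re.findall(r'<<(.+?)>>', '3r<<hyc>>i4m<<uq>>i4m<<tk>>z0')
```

['hyc', 'uq', 'tk']

`findall` collects group 1 from each match (3 total).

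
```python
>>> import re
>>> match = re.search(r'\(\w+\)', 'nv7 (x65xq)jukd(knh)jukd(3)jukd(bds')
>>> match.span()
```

(4, 11)

Unlike `match`, `search` isn't anchored — it looks for the pattern anywhere in the string.
The match spans [4:11] → '(x65xq)'.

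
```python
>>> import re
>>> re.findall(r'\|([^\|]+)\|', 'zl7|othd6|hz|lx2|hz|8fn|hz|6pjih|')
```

With a single group, `findall` returns only what that group captured — 4 items.

['othd6', 'lx2', '8fn', '6pjih']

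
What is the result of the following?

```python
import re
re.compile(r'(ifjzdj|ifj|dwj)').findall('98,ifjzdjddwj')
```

['ifjzdj', 'dwj']

`|` is ordered: at each position the engine commits to the first alternative that works.
With a single group, `findall` returns only what that group captured — 2 items.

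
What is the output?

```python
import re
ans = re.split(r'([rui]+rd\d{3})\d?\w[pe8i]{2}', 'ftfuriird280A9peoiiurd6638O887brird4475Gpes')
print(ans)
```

Pattern: one or more of one of [rui], then the literal 'rd', then exactly 3 of a digit (captured); then optionally a digit, then a word character, then exactly 2 of one of [pe8i].
Matches to split on: at [17:29] → 'iiurd6638O88'; at [31:42] → 'rird4475Gpe'.
Because the pattern has a capturing group, `split` also inserts each captured text between the pieces.

['ftfuriird280A9peo', 'iiurd663', '7b', 'rird447', 's']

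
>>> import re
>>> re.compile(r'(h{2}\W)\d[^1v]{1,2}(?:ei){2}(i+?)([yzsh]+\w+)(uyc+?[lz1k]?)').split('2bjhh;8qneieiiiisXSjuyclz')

['2bj', 'hh;', 'iii', 'sXSj', 'uycl', 'z']

Pattern: exactly 2 of a literal 'h', then a non-word character (captured); then a digit, then 1 to 2 of any character except [1v], then the literal 'ei' repeated 2 times; then one or more of a literal 'i' (lazy) (captured); then one or more of one of [yzsh], then one or more of a word character (captured); then the literal 'uy', then one or more of the literal 'c' (lazy), then optionally one of [lz1k] (captured).
Matches to split on: at [3:24] → 'hh;8qneieiiiisXSjuycl'.
With a capturing group present, the delimiter's captured portion is kept in the result list.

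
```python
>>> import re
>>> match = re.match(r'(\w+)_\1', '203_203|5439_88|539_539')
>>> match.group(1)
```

'203'

The match spans [0:7] → '203_203'.
Captured: group 1 = '203'.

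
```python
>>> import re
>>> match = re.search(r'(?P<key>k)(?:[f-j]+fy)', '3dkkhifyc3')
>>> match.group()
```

'khify'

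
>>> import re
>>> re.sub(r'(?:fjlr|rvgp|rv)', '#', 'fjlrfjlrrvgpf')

Alternation isn't longest-match — the leftmost alternative that fits at this position is chosen.
Matches: at [0:4] → 'fjlr'; at [4:8] → 'fjlr'; at [8:12] → 'rvgp'.
Each match is replaced by '#'.

'###f'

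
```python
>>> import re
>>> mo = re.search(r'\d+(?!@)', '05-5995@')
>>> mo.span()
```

(0, 2)

Because the assertion is negative and zero-width, positions next to the forbidden text are skipped.
`re.search` scans for the first position where the pattern succeeds.
The match spans [0:2] → '05'.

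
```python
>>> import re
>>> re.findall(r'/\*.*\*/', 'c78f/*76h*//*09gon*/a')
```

Since nothing is captured, `findall` lists the 1 matched substring directly.

['/*76h*//*09gon*/']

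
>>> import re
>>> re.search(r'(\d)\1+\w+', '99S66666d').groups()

('9',)

`\1` is not a pattern — it's the concrete string captured by group 1, re-applied verbatim.
`re.search` scans for the first position where the pattern succeeds.
The match spans [0:9] → '99S66666d'.
Captured: group 1 = '9'.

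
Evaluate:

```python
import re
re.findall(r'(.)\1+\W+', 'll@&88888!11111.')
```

After group 1 captures some text, `\1` only succeeds where that same text appears again.
Because there's exactly one group, `findall` drops the full match and keeps group 1 from each hit.

['l', '8', '1']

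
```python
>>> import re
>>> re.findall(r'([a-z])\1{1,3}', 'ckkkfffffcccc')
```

After group 1 captures some text, `\1` only succeeds where that same text appears again.
Walking the string: at [1:4] match 'kkk', group 1 = 'k'; at [4:8] match 'ffff', group 1 = 'f'; at [9:13] match 'cccc', group 1 = 'c'.
Because there's exactly one group, `findall` drops the full match and keeps group 1 from each hit.

['k', 'f', 'c']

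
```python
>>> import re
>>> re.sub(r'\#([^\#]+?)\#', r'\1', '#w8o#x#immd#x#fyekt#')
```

Matches: at [0:5] → '#w8o#'; at [6:12] → '#immd#'; at [13:20] → '#fyekt#'.
`\1` in the replacement pulls in group 1's text for each match.

'w8oximmdxfyekt'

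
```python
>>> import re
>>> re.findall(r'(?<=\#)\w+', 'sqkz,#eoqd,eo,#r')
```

['eoqd', 'r']

Lookahead/lookbehind check context without consuming it, so the matched span excludes the asserted characters.
Scanning left to right: at [6:10] → 'eoqd'; at [15:16] → 'r'.
Since nothing is captured, `findall` lists the 2 matched substrings directly.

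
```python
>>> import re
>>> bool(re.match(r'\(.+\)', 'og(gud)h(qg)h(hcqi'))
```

False

`re.match` only tries the pattern at the start of the string.
Here the string doesn't start with a match, so the call returns None, and `bool(None)` is False.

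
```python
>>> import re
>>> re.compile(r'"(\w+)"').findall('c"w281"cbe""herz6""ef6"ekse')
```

Matches: at [1:7] match '"w281"', group 1 = 'w281'; at [11:18] match '"herz6"', group 1 = 'herz6'; at [18:23] match '"ef6"', group 1 = 'ef6'.
With a single group, `findall` returns only what that group captured — 3 items.

['w281', 'herz6', 'ef6']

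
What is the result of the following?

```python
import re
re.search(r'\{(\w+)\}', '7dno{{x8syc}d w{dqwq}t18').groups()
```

('x8syc',)

The match spans [5:12] → '{x8syc}'.
Captured: group 1 = 'x8syc'.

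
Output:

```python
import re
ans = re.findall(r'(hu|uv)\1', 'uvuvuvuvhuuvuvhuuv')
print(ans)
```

A backreference is literal: `\1` must see the identical characters the first group matched.
Walking the string: at [0:4] match 'uvuv', group 1 = 'uv'; at [4:8] match 'uvuv', group 1 = 'uv'; at [10:14] match 'uvuv', group 1 = 'uv'.
`findall` collects group 1 from each match (3 total).

['uv', 'uv', 'uv']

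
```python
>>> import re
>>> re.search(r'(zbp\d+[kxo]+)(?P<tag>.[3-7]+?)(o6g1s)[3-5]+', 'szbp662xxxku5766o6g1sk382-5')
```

None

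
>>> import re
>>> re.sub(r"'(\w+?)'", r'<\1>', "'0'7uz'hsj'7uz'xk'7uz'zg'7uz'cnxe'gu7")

'<0>7uz<hsj>7uz<xk>7uz<zg>7uz<cnxe>gu7'

Matches: at [0:3] → "'0'"; at [6:11] → "'hsj'"; at [14:18] → "'xk'"; at [21:25] → "'zg'"; at [28:34] → "'cnxe'".
The replacement refers to a captured group, so each match is rewritten using its own captured text.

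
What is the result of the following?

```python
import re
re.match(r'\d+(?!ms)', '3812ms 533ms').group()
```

With `match`, the pattern is implicitly anchored at the beginning.
The match spans [0:3] → '381'.

'381'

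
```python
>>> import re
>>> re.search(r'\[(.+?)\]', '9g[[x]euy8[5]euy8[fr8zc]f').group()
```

'[[x]'

Because the quantifier is non-greedy, it stops expanding at the earliest point where the rest of the pattern can succeed.
The match spans [2:6] → '[[x]'.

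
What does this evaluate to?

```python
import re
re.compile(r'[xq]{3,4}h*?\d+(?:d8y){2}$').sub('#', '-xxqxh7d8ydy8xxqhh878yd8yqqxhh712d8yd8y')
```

'-xxqxh7d8ydy8xxqhh878yd8y#'

Each match is replaced by '#'.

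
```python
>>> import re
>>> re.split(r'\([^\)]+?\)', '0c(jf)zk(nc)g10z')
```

['0c', 'zk', 'g10z']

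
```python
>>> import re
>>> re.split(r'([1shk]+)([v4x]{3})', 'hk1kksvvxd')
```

['', 'hk1kks', 'vvx', 'd']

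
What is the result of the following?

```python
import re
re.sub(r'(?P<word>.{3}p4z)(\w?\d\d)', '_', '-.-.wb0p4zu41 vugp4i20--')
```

'-.-._ vugp4i20--'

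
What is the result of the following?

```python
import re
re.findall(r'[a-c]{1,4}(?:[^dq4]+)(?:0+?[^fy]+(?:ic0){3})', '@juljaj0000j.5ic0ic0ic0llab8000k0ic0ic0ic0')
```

['aj0000j.5ic0ic0ic0llab8000k0ic0ic0ic0']

Since nothing is captured, `findall` lists the 1 matched substring directly.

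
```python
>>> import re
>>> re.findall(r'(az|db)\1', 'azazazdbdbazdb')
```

['az', 'db']

`\1` is not a pattern — it's the concrete string captured by group 1, re-applied verbatim.
With a single group, `findall` returns only what that group captured — 2 items.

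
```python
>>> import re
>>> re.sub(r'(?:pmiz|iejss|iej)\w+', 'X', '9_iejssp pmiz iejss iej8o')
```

'9_X pmiz X X'

Every occurrence is swapped for 'X'.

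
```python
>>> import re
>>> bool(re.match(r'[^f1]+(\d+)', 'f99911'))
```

False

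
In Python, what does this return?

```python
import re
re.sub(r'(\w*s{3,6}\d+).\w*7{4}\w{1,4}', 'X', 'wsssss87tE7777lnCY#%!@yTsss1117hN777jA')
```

This matches zero or more of a word character, then 3 to 6 of the literal 's', then one or more of a digit (captured); then any character; then zero or more of a word character, then exactly 4 of the literal '7', then 1 to 4 of a word character.
Matches: at [0:18] → 'wsssss87tE7777lnCY'.
`sub` substitutes 'X' at each match site.

'X#%!@yTsss1117hN777jA'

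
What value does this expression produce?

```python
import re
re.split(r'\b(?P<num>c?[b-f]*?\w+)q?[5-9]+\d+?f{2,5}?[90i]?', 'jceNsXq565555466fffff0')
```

['', 'jceNsXq5655554', 'fff0']

This matches a word boundary (`\b`, zero-width); then optionally the literal 'c', then zero or more of a character in [b-f] (lazy), then one or more of a word character (captured as 'num'); then optionally the literal 'q', then one or more of a character in [5-9]; then one or more of a digit (lazy), then 2 to 5 of a literal 'f' (lazy), then optionally one of [90i].
With the lazy modifier that quantifier settles for the fewest repetitions that let the rest of the pattern succeed (the atoms after it are unaffected and can still be greedy).
Matches to split on: at [0:18] → 'jceNsXq565555466ff'.
`re.split` interleaves the captured-group text with the surrounding fragments.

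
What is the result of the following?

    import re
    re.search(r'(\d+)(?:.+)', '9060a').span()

The pattern matches one or more of a digit (captured); then one or more of any character (non-capturing group).
`re.search` scans for the first position where the pattern succeeds.
The match spans [0:5] → '9060a'.
Captured: group 1 = '9060'.

(0, 5)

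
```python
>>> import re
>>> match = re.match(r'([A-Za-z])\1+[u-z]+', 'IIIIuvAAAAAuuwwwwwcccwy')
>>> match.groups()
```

The match spans [0:6] → 'IIIIuv'.
Captured: group 1 = 'I'.

('I',)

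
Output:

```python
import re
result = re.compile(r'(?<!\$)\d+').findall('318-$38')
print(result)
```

['318', '8']

Because the assertion is negative and zero-width, positions next to the forbidden text are skipped.
No capturing groups, so `findall` returns the 2 full match strings.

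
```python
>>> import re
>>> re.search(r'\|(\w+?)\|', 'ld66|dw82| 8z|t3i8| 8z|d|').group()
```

'|dw82|'

The match spans [4:10] → '|dw82|'.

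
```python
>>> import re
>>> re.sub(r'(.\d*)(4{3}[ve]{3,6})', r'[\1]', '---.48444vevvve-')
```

'---[.48]-'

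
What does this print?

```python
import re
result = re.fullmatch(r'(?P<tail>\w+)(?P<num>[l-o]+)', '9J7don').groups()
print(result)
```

Pattern: one or more of a word character (captured as 'tail'); then one or more of a character in [l-o] (captured as 'num').
For `fullmatch`, every character of the input must be accounted for by the pattern.
The match spans [0:6] → '9J7don'.
Captured: group 1 = '9J7do', group 2 = 'n'.

('9J7do', 'n')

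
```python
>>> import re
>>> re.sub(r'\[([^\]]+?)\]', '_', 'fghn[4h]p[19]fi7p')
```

'fghn_p_fi7p'

Matches: at [4:8] → '[4h]'; at [9:13] → '[19]'.
Every occurrence is swapped for '_'.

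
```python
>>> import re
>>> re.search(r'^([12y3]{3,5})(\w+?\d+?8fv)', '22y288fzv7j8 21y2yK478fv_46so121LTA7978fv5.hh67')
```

None

This matches anchored at the start of the string; then 3 to 5 of one of [12y3] (captured); then one or more of a word character (lazy), then one or more of a digit (lazy), then the literal '8fv' (captured).
Unlike `match`, `search` isn't anchored — it looks for the pattern anywhere in the string.
Here the pattern never matches, so the call returns None.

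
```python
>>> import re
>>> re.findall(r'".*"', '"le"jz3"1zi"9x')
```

['"le"jz3"1zi"']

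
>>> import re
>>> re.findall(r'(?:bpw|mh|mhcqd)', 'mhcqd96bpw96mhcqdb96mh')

['mh', 'bpw', 'mh', 'mh']

Alternation tries branches left to right and keeps the first one that lets the overall match succeed at that position.
`findall` yields the raw match text (4 of them) because the pattern has no groups.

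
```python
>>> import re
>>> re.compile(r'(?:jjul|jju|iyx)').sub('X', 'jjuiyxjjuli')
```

Branches in `(...|...)` are attempted left-to-right; the first branch that allows the whole pattern to succeed is taken.
Every occurrence is swapped for 'X'.

'XXXi'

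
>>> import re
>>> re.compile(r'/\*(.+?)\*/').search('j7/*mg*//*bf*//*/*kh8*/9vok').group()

'/*mg*/'

Lazy quantifiers expand one character at a time until the remainder of the pattern can match.
`re.search` scans for the first position where the pattern succeeds.
The match spans [2:8] → '/*mg*/'.
Captured: group 1 = 'mg'.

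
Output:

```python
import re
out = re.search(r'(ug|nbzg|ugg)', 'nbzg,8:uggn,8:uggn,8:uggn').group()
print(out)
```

nbzg

The match spans [0:4] → 'nbzg'.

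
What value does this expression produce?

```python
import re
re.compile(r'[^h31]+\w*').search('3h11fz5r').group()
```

The match spans [4:8] → 'fz5r'.

'fz5r'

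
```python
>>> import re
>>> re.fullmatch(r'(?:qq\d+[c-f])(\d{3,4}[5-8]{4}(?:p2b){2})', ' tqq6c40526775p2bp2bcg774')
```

Pattern: the literal 'qq', then one or more of a digit, then a character in [c-f] (non-capturing group); then 3 to 4 of a digit, then exactly 4 of a character in [5-8], then the literal 'p2b' repeated 2 times (captured).
`fullmatch` succeeds only if the pattern covers the string from start to end.
Here there's no way to consume every character, so the call returns None.

None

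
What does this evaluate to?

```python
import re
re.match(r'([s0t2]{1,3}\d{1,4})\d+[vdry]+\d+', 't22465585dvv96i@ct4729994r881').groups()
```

('t224655',)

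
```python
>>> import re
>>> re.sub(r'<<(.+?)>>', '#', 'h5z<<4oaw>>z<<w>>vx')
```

'h5z#z#vx'

With the lazy modifier that quantifier settles for the fewest repetitions that let the rest of the pattern succeed (the atoms after it are unaffected and can still be greedy).
Matches: at [3:11] → '<<4oaw>>'; at [12:17] → '<<w>>'.
Each match is replaced by '#'.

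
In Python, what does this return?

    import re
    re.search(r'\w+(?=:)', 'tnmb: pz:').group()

'tnmb'

Lookahead/lookbehind check context without consuming it, so the matched span excludes the asserted characters.
`re.search` tries every starting position until one works.
The match spans [0:4] → 'tnmb'.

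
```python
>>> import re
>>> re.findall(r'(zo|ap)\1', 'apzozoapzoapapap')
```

['zo', 'ap']

After group 1 captures some text, `\1` only succeeds where that same text appears again.
`findall` collects group 1 from each match (2 total).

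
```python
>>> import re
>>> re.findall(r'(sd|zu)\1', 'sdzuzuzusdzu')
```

['zu']

A backreference is literal: `\1` must see the identical characters the first group matched.
Walking the string: at [2:6] match 'zuzu', group 1 = 'zu'.
One capturing group, so `findall` returns just the captured substring from the one match — 1 in all.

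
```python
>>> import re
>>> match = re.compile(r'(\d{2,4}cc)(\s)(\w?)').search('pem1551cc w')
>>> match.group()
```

'1551cc w'

This matches 2 to 4 of a digit, then the literal 'cc' (captured); then whitespace (captured); then optionally a word character (captured).
`re.search` scans for the first position where the pattern succeeds.
The match spans [3:11] → '1551cc w'.
Captured: group 1 = '1551cc', group 2 = ' ', group 3 = 'w'.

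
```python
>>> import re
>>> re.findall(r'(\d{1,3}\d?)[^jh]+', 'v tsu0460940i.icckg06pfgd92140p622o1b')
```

['0460']

The pattern matches 1 to 3 of a digit, then optionally a digit (captured); then one or more of any character except [jh].
With a single group, `findall` returns only what that group captured — 1 item.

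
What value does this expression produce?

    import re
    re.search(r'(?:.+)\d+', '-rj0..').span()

(0, 4)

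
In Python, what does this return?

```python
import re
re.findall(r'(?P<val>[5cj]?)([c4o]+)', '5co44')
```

Pattern: optionally one of [5cj] (captured as 'val'); then one or more of one of [c4o] (captured).
2 groups means the one result is a tuple of 2 captured strings — 1 here.

[('5', 'co44')]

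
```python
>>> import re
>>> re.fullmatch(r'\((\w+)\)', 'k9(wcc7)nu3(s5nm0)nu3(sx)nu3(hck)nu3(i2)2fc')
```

`re.fullmatch` requires the pattern to consume the entire string.
Here there's no way to consume every character, so the call returns None.

None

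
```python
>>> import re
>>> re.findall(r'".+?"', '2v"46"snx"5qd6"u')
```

With the lazy modifier that quantifier settles for the fewest repetitions that let the rest of the pattern succeed (the atoms after it are unaffected and can still be greedy).
Scanning left to right: at [2:6] → '"46"'; at [9:15] → '"5qd6"'.
`findall` yields the raw match text (2 of them) because the pattern has no groups.

['"46"', '"5qd6"']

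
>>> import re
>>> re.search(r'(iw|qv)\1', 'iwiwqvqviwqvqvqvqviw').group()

'iwiw'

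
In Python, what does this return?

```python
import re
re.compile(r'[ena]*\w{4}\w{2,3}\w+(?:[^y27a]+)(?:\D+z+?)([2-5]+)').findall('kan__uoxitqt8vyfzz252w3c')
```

The pattern matches zero or more of one of [ena], then exactly 4 of a word character, then 2 to 3 of a word character; then one or more of a word character; then one or more of any character except [y27a] (non-capturing group); then one or more of a non-digit, then one or more of the literal 'z' (lazy) (non-capturing group); then one or more of a character in [2-5] (captured).
Walking the string: at [0:21] match 'kan__uoxitqt8vyfzz252', group 1 = '252'.
One capturing group, so `findall` returns just the captured substring from the one match — 1 in all.

['252']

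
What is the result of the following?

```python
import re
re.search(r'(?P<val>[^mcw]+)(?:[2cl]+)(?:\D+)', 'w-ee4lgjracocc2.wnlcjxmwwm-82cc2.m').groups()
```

The match spans [1:14] → '-ee4lgjracocc'.
Captured: group 1 = '-ee4lgjra'.

('-ee4lgjra',)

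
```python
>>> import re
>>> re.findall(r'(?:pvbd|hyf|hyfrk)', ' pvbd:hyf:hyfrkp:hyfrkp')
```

Branches in `(...|...)` are attempted left-to-right; the first branch that allows the whole pattern to succeed is taken.
Matches: at [1:5] → 'pvbd'; at [6:9] → 'hyf'; at [10:13] → 'hyf'; at [17:20] → 'hyf'.
With no groups in the pattern, `findall` gives back each whole match — 4 here.

['pvbd', 'hyf', 'hyf', 'hyf']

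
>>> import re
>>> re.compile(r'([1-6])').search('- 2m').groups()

The match spans [2:3] → '2'.
Captured: group 1 = '2'.

('2',)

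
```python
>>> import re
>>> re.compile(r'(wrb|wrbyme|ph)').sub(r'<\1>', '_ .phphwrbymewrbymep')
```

The regex engine tests alternatives in the order written; an earlier branch that matches wins even if a later one would match more.
`\1` in the replacement pulls in group 1's text for each match.

'_ .<ph><ph><wrb>yme<wrb>ymep'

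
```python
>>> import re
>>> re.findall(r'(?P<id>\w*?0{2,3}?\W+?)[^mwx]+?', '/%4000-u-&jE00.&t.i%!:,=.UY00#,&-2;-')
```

['4000-', 'jE00.', 'UY00#']

The pattern matches zero or more of a word character (lazy), then 2 to 3 of a literal '0' (lazy), then one or more of a non-word character (lazy) (captured as 'id'); then one or more of any character except [mwx] (lazy).
The `?` after the quantifier makes it lazy — it takes as little as possible before letting the rest of the pattern try.
Scanning left to right: at [2:8] match '4000-u', group 1 = '4000-'; at [10:16] match 'jE00.&', group 1 = 'jE00.'; at [25:31] match 'UY00#,', group 1 = 'UY00#'.
One capturing group, so `findall` returns just the captured substring from each match — 3 in all.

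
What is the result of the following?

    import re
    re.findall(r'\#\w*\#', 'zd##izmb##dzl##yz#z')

['##', '##', '##']

With no groups in the pattern, `findall` gives back each whole match — 3 here.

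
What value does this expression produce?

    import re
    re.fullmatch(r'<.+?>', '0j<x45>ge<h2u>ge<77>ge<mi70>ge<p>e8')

`fullmatch` succeeds only if the pattern covers the string from start to end.
Here the string isn't matched end-to-end, so the call returns None.

None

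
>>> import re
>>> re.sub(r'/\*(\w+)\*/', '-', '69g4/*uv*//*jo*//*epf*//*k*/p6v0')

'69g4----p6v0'

Matches: at [4:10] → '/*uv*/'; at [10:16] → '/*jo*/'; at [16:23] → '/*epf*/'; at [23:28] → '/*k*/'.
Every occurrence is swapped for '-'.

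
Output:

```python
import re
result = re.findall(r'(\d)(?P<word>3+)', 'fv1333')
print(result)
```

[('1', '333')]

This matches a digit (captured); then one or more of a literal '3' (captured as 'word').
Matches: at [2:6] match '1333', groups = ('1', '333').
2 groups means the one result is a tuple of 2 captured strings — 1 here.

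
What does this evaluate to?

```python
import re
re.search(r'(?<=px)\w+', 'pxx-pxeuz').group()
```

Because the assertion is zero-width, the text it checks is not consumed and won't appear in the result.
The match spans [2:3] → 'x'.

'x'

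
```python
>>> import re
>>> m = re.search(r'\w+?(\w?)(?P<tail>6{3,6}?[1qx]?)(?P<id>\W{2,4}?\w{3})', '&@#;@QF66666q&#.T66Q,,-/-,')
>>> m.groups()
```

('F', '66666q', '&#.T66')

The pattern matches one or more of a word character (lazy); then optionally a word character (captured); then 3 to 6 of the literal '6' (lazy), then optionally one of [1qx] (captured as 'tail'); then 2 to 4 of a non-word character (lazy), then exactly 3 of a word character (captured as 'id').
A non-greedy quantifier consumes as few characters as it can — just enough that the remainder of the pattern still matches from where it stops; whatever follows it matches normally.
Unlike `match`, `search` isn't anchored — it looks for the pattern anywhere in the string.
The match spans [5:19] → 'QF66666q&#.T66'.
Captured: group 1 = 'F', group 2 = '66666q', group 3 = '&#.T66'.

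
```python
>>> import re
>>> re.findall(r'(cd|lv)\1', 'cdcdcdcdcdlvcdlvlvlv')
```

A backreference is literal: `\1` must see the identical characters the first group matched.
Scanning left to right: at [0:4] match 'cdcd', group 1 = 'cd'; at [4:8] match 'cdcd', group 1 = 'cd'; at [14:18] match 'lvlv', group 1 = 'lv'.
One capturing group, so `findall` returns just the captured substring from each match — 3 in all.

['cd', 'cd', 'lv']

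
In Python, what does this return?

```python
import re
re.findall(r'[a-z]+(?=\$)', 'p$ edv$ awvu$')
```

The `(?=…)`/`(?<=…)` assertion just peeks at neighbouring text; it doesn't advance the match position.
Matches: at [0:1] → 'p'; at [3:6] → 'edv'; at [8:12] → 'awvu'.
No capturing groups, so `findall` returns the 3 full match strings.

['p', 'edv', 'awvu']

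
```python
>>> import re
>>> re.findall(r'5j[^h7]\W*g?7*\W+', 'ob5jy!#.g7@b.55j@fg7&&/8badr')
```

['5jy!#.g7@']

This matches the literal '5j', then any character except [h7]; then zero or more of a non-word character, then optionally the literal 'g', then zero or more of a literal '7'; then one or more of a non-word character.
Walking the string: at [2:11] → '5jy!#.g7@'.
With no groups in the pattern, `findall` gives back each whole match — 1 here.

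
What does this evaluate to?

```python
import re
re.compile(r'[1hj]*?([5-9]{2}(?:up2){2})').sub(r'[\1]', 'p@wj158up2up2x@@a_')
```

The pattern matches zero or more of one of [1hj] (lazy); then exactly 2 of a character in [5-9], then the literal 'up2' repeated 2 times (captured).
Matches: at [3:13] → 'j158up2up2'.
The replacement refers to a captured group, so each match is rewritten using its own captured text.

'p@w[58up2up2]x@@a_'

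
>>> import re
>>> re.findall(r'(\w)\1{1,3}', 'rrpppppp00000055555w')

['r', 'p', 'p', '0', '0', '5']

`\1` is not a pattern — it's the concrete string captured by group 1, re-applied verbatim.
Walking the string: at [0:2] match 'rr', group 1 = 'r'; at [2:6] match 'pppp', group 1 = 'p'; at [6:8] match 'pp', group 1 = 'p'; at [8:12] match '0000', group 1 = '0'; at [12:14] match '00', group 1 = '0'; ….
Because there's exactly one group, `findall` drops the full match and keeps group 1 from each hit.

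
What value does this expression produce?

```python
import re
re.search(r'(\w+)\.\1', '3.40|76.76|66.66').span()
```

(5, 10)

A backreference is literal: `\1` must see the identical characters the first group matched.
Unlike `match`, `search` isn't anchored — it looks for the pattern anywhere in the string.
The match spans [5:10] → '76.76'.
Captured: group 1 = '76'.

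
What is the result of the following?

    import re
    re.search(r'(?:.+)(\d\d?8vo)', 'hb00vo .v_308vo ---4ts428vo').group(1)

The pattern matches one or more of any character (non-capturing group); then a digit, then optionally a digit, then the literal '8vo' (captured).
Unlike `match`, `search` isn't anchored — it looks for the pattern anywhere in the string.
The match spans [0:27] → 'hb00vo .v_308vo ---4ts428vo'.
Captured: group 1 = '28vo'.

'28vo'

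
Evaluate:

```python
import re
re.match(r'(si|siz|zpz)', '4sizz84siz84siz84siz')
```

With `match`, the pattern is implicitly anchored at the beginning.
Here position 0 doesn't satisfy it, so the call returns None.

None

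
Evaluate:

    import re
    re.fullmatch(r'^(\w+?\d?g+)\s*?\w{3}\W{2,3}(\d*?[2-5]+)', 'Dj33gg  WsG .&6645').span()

`re.fullmatch` is like wrapping the pattern in `^…$` (in single-line mode).
The match spans [0:18] → 'Dj33gg  WsG .&6645'.

(0, 18)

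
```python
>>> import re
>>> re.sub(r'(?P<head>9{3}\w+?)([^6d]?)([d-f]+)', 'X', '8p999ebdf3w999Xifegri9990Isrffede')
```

'8pX3wXgriX'

This matches exactly 3 of the literal '9', then one or more of a word character (lazy) (captured as 'head'); then optionally any character except [6d] (captured); then one or more of a character in [d-f] (captured).
A `+?`/`*?`/`{m,n}?` starts at its minimum and grows only as far as needed for what follows to match.
Matches: at [2:9] → '999ebdf'; at [11:18] → '999Xife'; at [21:33] → '9990Isrffede'.
Every occurrence is swapped for 'X'.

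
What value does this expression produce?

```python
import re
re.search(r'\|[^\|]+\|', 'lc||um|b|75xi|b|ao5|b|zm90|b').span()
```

(3, 7)

`re.search` scans for the first position where the pattern succeeds.
The match spans [3:7] → '|um|'.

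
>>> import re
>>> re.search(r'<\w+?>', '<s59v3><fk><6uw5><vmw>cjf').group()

'<s59v3>'

Unlike `match`, `search` isn't anchored — it looks for the pattern anywhere in the string.
The match spans [0:7] → '<s59v3>'.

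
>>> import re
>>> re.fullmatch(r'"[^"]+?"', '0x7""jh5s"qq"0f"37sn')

None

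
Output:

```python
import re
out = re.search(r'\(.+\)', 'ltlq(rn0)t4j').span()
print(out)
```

(4, 9)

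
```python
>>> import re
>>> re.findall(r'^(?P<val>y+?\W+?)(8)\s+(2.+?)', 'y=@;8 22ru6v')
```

[('y=@;', '8', '22')]

Because the quantifier is non-greedy, it stops expanding at the earliest point where the rest of the pattern can succeed.
Multiple groups make `findall` return tuples — one 3-tuple for the one match.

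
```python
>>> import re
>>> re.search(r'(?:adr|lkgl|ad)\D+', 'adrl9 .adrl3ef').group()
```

'adrl'

The match spans [0:4] → 'adrl'.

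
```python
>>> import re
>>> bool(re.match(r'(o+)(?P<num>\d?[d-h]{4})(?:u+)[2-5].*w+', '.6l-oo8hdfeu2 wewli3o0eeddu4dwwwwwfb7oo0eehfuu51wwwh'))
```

False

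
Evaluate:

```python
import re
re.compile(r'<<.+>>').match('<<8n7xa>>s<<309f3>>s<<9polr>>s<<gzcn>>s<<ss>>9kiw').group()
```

`re.match` won't scan ahead — the pattern has to work from the very first character.
The match spans [0:45] → '<<8n7xa>>s<<309f3>>s<<9polr>>s<<gzcn>>s<<ss>>'.

'<<8n7xa>>s<<309f3>>s<<9polr>>s<<gzcn>>s<<ss>>'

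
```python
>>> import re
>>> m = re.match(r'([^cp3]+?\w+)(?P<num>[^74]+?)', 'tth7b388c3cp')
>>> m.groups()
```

This matches one or more of any character except [cp3] (lazy), then one or more of a word character (captured); then one or more of any character except [74] (lazy) (captured as 'num').
`re.match` only tries the pattern at the start of the string.
The match spans [0:12] → 'tth7b388c3cp'.
Captured: group 1 = 'tth7b388c3c', group 2 = 'p'.

('tth7b388c3c', 'p')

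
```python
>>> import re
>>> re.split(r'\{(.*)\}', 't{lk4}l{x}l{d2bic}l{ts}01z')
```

`re.split` interleaves the captured-group text with the surrounding fragments.

['t', 'lk4}l{x}l{d2bic}l{ts', '01z']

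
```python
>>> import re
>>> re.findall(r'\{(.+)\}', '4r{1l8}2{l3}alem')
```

`findall` collects group 1 from the one match (1 total).

['1l8}2{l3']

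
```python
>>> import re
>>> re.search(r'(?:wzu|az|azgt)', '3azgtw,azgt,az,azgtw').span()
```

(1, 3)

The regex engine tests alternatives in the order written; an earlier branch that matches wins even if a later one would match more.
`re.search` tries every starting position until one works.
The match spans [1:3] → 'az'.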